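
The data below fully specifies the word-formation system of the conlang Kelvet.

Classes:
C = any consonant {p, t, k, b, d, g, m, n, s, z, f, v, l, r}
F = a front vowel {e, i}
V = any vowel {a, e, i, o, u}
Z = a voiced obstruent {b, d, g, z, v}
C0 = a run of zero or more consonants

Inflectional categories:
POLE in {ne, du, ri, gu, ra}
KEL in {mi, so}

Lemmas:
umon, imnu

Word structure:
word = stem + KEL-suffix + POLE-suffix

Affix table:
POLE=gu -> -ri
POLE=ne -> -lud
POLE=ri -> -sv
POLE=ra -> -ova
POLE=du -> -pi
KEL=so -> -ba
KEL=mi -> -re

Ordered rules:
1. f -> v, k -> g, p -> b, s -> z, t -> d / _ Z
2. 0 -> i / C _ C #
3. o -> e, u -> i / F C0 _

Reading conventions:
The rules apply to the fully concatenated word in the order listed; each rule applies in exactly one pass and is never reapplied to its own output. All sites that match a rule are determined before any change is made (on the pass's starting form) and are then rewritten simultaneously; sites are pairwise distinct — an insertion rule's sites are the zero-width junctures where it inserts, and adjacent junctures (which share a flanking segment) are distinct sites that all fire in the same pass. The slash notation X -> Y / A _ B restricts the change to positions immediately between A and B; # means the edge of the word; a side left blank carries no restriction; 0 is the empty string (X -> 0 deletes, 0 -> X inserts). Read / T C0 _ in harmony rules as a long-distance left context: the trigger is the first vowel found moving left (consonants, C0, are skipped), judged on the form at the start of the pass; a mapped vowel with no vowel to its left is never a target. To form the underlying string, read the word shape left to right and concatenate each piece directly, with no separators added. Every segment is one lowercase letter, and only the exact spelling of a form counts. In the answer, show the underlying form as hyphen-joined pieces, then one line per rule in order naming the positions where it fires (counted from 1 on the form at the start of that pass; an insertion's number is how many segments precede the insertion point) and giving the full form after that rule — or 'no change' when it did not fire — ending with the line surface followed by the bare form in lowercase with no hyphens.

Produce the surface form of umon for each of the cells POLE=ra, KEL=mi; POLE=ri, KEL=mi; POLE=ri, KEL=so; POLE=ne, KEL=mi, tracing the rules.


cell POLE=ra, KEL=mi:
underlying: umon-re-ova
1. f -> v, k -> g, p -> b, s -> z, t -> d / _ Z: no change
2. 0 -> i / C _ C #: no change
3. o -> e, u -> i / F C0 _: fires at position(s) 7: umonreeva
surface: umonreeva

cell POLE=ri, KEL=mi:
underlying: umon-re-sv
1. f -> v, k -> g, p -> b, s -> z, t -> d / _ Z: fires at position(s) 7: umonrezv
2. 0 -> i / C _ C #: inserts after position(s) 7: umonreziv
3. o -> e, u -> i / F C0 _: no change
surface: umonreziv

cell POLE=ri, KEL=so:
underlying: umon-ba-sv
1. f -> v, k -> g, p -> b, s -> z, t -> d / _ Z: fires at position(s) 7: umonbazv
2. 0 -> i / C _ C #: inserts after position(s) 7: umonbaziv
3. o -> e, u -> i / F C0 _: no change
surface: umonbaziv

cell POLE=ne, KEL=mi:
underlying: umon-re-lud
1. f -> v, k -> g, p -> b, s -> z, t -> d / _ Z: no change
2. 0 -> i / C _ C #: no change
3. o -> e, u -> i / F C0 _: fires at position(s) 8: umonrelid
surface: umonrelid


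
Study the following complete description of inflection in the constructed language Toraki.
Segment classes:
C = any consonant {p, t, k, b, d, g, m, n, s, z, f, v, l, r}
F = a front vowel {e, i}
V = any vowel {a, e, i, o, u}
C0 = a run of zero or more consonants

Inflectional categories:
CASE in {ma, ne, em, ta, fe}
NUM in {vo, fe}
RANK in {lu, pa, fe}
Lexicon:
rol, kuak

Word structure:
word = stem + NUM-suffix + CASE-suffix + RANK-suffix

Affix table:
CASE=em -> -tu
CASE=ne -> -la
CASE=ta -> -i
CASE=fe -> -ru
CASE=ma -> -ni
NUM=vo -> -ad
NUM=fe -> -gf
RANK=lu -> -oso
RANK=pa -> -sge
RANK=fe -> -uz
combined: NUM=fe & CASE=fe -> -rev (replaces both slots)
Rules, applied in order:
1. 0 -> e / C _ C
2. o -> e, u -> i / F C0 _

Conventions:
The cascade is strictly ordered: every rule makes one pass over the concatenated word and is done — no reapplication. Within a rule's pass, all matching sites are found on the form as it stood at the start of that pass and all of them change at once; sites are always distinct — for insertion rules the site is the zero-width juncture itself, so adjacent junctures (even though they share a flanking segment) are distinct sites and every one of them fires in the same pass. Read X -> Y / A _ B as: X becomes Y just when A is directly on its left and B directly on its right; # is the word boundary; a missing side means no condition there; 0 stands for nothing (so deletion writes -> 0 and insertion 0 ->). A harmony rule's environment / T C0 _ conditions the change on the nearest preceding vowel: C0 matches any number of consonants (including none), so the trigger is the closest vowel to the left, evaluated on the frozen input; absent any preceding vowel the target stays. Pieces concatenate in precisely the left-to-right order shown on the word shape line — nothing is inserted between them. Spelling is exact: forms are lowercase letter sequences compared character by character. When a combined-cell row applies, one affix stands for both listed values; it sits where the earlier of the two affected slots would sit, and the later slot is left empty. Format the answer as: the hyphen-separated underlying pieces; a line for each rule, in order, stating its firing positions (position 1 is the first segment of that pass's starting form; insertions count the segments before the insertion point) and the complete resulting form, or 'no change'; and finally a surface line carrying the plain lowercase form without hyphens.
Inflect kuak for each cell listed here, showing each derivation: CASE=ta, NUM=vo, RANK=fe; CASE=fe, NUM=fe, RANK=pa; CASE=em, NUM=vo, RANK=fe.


cell CASE=ta, NUM=vo, RANK=fe:
underlying: kuak-ad-i-uz
1. 0 -> e / C _ C: no change
2. o -> e, u -> i / F C0 _: fires at position(s) 8: kuakadiiz
surface: kuakadiiz

cell CASE=fe, NUM=fe, RANK=pa:
underlying: kuak-rev-sge
1. 0 -> e / C _ C: inserts after position(s) 4, 7, 8: kuakerevesege
2. o -> e, u -> i / F C0 _: no change
surface: kuakerevesege

cell CASE=em, NUM=vo, RANK=fe:
underlying: kuak-ad-tu-uz
1. 0 -> e / C _ C: inserts after position(s) 6: kuakadetuuz
2. o -> e, u -> i / F C0 _: fires at position(s) 9: kuakadetiuz
surface: kuakadetiuz


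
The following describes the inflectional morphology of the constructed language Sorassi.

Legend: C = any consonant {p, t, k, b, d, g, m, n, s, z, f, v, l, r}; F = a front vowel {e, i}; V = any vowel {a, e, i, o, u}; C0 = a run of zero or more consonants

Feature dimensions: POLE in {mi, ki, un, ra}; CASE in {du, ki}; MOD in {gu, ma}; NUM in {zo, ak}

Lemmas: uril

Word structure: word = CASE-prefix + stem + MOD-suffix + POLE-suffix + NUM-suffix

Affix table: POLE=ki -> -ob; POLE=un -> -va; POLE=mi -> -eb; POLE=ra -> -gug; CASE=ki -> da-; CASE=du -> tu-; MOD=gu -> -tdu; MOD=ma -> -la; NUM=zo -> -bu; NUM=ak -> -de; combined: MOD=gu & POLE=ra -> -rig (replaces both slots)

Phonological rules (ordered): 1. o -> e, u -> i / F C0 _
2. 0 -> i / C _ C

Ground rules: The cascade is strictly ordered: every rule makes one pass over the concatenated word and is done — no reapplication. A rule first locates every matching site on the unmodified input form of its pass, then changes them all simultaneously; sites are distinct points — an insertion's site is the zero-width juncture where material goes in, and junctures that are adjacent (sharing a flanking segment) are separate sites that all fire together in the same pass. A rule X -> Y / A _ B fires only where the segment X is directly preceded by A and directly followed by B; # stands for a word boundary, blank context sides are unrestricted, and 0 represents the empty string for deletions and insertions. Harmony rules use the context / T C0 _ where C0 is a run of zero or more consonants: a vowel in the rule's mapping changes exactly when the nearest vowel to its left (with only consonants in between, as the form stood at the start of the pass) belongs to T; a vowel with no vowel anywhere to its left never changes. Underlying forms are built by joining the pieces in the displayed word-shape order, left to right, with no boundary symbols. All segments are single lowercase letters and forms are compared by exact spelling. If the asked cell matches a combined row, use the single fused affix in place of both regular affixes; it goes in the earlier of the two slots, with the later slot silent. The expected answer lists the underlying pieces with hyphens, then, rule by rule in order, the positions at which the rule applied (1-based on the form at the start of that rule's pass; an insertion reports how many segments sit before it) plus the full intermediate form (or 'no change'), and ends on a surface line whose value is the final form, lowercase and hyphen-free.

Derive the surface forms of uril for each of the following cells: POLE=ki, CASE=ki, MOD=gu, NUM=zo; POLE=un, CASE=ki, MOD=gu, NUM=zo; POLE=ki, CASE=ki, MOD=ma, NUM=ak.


cell POLE=ki, CASE=ki, MOD=gu, NUM=zo:
underlying: da-uril-tdu-ob-bu
1. o -> e, u -> i / F C0 _: fires at position(s) 9: dauriltdiobbu
2. 0 -> i / C _ C: inserts after position(s) 6, 7, 11: daurilitidiobibu
surface: daurilitidiobibu

cell POLE=un, CASE=ki, MOD=gu, NUM=zo:
underlying: da-uril-tdu-va-bu
1. o -> e, u -> i / F C0 _: fires at position(s) 9: dauriltdivabu
2. 0 -> i / C _ C: inserts after position(s) 6, 7: daurilitidivabu
surface: daurilitidivabu

cell POLE=ki, CASE=ki, MOD=ma, NUM=ak:
underlying: da-uril-la-ob-de
1. o -> e, u -> i / F C0 _: no change
2. 0 -> i / C _ C: inserts after position(s) 6, 10: daurililaobide
surface: daurililaobide


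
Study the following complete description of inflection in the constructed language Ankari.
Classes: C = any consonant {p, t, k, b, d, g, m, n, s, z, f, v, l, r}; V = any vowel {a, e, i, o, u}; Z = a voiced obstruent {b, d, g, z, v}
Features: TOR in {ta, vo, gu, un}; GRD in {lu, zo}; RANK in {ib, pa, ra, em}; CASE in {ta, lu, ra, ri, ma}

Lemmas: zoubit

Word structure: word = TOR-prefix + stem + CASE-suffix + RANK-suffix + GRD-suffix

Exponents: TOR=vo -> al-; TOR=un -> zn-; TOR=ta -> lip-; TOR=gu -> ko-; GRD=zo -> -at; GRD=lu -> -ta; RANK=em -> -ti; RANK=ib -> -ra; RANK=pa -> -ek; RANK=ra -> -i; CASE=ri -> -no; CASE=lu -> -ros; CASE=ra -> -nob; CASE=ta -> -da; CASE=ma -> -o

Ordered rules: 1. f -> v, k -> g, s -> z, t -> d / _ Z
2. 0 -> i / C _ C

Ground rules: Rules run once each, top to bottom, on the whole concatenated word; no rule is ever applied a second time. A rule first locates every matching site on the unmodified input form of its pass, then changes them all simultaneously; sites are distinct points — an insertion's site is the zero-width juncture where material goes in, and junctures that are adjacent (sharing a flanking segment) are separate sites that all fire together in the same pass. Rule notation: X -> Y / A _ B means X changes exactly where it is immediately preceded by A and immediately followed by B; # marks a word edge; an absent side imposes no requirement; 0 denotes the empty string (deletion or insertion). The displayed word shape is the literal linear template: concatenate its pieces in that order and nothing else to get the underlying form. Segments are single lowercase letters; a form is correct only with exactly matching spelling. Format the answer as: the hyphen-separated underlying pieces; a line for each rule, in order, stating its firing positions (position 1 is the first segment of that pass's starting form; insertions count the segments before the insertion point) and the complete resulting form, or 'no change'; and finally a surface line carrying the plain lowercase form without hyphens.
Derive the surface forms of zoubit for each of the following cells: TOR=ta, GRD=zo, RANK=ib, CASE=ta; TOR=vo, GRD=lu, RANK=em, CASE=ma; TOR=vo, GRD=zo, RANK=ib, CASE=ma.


cell TOR=ta, GRD=zo, RANK=ib, CASE=ta:
underlying: lip-zoubit-da-ra-at
1. f -> v, k -> g, s -> z, t -> d / _ Z: fires at position(s) 9: lipzoubiddaraat
2. 0 -> i / C _ C: inserts after position(s) 3, 9: lipizoubididaraat
surface: lipizoubididaraat

cell TOR=vo, GRD=lu, RANK=em, CASE=ma:
underlying: al-zoubit-o-ti-ta
1. f -> v, k -> g, s -> z, t -> d / _ Z: no change
2. 0 -> i / C _ C: inserts after position(s) 2: alizoubitotita
surface: alizoubitotita

cell TOR=vo, GRD=zo, RANK=ib, CASE=ma:
underlying: al-zoubit-o-ra-at
1. f -> v, k -> g, s -> z, t -> d / _ Z: no change
2. 0 -> i / C _ C: inserts after position(s) 2: alizoubitoraat
surface: alizoubitoraat


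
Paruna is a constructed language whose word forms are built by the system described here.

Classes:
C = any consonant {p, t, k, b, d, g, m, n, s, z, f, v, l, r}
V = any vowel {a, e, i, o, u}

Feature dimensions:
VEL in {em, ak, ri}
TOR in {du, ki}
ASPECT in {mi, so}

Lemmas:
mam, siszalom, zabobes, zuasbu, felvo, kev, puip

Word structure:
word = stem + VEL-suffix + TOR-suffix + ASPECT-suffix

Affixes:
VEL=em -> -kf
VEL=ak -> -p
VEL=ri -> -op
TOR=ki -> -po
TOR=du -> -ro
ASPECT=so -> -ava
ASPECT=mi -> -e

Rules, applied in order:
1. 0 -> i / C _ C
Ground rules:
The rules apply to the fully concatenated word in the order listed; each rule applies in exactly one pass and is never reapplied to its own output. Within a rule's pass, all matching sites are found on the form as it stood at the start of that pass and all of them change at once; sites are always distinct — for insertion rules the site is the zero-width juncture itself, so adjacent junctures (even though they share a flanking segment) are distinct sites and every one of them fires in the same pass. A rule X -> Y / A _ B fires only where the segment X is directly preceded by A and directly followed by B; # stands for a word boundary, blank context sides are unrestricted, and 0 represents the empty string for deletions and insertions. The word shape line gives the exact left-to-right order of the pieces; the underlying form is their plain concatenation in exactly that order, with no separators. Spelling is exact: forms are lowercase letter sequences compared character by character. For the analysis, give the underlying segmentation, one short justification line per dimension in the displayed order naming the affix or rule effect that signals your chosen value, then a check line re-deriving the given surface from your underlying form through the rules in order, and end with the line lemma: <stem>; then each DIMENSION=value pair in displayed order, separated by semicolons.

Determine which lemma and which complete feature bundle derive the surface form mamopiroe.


underlying: mam-op-ro-e
VEL=ri - signalled by the affix -op
TOR=du - signalled by the affix -ro
ASPECT=mi - signalled by the affix -e
check: mamoproe -> mamopiroe
lemma: mam; VEL=ri; TOR=du; ASPECT=mi


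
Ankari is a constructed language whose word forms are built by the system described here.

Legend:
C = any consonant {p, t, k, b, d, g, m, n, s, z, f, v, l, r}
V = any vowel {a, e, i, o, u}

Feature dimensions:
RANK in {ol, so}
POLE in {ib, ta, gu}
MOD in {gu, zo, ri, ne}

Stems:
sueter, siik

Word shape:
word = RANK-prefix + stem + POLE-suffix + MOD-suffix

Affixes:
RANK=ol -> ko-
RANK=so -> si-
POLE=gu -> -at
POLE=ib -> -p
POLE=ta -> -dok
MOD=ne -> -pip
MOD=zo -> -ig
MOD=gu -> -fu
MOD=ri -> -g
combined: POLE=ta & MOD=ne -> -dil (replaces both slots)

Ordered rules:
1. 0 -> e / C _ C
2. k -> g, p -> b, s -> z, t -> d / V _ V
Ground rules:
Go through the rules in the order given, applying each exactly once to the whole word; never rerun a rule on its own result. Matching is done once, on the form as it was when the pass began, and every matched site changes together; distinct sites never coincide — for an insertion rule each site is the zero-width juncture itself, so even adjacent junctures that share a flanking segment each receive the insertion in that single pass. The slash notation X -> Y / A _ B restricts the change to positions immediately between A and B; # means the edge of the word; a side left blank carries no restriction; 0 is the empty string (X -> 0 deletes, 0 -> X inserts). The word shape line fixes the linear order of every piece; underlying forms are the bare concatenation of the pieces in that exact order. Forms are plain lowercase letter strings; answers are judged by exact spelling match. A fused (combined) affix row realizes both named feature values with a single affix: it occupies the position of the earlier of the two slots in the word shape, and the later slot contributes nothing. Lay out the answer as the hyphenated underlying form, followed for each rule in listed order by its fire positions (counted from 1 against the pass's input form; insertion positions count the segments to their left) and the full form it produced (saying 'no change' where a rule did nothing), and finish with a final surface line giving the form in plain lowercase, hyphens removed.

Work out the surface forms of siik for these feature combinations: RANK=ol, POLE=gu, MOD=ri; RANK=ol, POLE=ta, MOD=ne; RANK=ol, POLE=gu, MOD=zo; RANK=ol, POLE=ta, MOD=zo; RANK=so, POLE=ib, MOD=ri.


cell RANK=ol, POLE=gu, MOD=ri:
underlying: ko-siik-at-g
1. 0 -> e / C _ C: inserts after position(s) 8: kosiikateg
2. k -> g, p -> b, s -> z, t -> d / V _ V: fires at position(s) 3, 6, 8: koziigadeg
surface: koziigadeg

cell RANK=ol, POLE=ta, MOD=ne:
underlying: ko-siik-dil
1. 0 -> e / C _ C: inserts after position(s) 6: kosiikedil
2. k -> g, p -> b, s -> z, t -> d / V _ V: fires at position(s) 3, 6: koziigedil
surface: koziigedil

cell RANK=ol, POLE=gu, MOD=zo:
underlying: ko-siik-at-ig
1. 0 -> e / C _ C: no change
2. k -> g, p -> b, s -> z, t -> d / V _ V: fires at position(s) 3, 6, 8: koziigadig
surface: koziigadig

cell RANK=ol, POLE=ta, MOD=zo:
underlying: ko-siik-dok-ig
1. 0 -> e / C _ C: inserts after position(s) 6: kosiikedokig
2. k -> g, p -> b, s -> z, t -> d / V _ V: fires at position(s) 3, 6, 10: koziigedogig
surface: koziigedogig

cell RANK=so, POLE=ib, MOD=ri:
underlying: si-siik-p-g
1. 0 -> e / C _ C: inserts after position(s) 6, 7: sisiikepeg
2. k -> g, p -> b, s -> z, t -> d / V _ V: fires at position(s) 3, 6, 8: siziigebeg
surface: siziigebeg


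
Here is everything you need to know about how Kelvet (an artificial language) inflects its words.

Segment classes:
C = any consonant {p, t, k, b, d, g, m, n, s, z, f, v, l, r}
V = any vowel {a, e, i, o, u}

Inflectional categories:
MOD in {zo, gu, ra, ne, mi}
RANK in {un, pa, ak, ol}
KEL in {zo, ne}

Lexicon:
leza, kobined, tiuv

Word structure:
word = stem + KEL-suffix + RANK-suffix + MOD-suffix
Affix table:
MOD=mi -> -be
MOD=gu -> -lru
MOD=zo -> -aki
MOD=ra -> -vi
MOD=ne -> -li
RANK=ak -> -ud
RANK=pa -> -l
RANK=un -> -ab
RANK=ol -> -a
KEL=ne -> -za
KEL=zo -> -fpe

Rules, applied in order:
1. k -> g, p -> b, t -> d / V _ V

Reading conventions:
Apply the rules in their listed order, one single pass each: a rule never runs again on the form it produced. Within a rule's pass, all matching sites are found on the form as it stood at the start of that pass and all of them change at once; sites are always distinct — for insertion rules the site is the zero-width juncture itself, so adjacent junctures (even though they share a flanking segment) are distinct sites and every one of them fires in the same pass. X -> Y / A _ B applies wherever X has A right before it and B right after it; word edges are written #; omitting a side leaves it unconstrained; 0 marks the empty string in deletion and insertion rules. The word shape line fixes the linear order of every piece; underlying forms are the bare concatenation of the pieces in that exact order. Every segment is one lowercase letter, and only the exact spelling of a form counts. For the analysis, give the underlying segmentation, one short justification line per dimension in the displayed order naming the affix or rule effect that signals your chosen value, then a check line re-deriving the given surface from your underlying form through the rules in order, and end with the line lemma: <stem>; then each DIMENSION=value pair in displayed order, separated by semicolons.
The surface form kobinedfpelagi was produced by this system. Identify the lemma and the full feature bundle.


underlying: kobined-fpe-l-aki
MOD=zo - signalled by the affix -aki
RANK=pa - signalled by the affix -l
KEL=zo - signalled by the affix -fpe
check: kobinedfpelaki -> kobinedfpelagi
lemma: kobined; MOD=zo; RANK=pa; KEL=zo


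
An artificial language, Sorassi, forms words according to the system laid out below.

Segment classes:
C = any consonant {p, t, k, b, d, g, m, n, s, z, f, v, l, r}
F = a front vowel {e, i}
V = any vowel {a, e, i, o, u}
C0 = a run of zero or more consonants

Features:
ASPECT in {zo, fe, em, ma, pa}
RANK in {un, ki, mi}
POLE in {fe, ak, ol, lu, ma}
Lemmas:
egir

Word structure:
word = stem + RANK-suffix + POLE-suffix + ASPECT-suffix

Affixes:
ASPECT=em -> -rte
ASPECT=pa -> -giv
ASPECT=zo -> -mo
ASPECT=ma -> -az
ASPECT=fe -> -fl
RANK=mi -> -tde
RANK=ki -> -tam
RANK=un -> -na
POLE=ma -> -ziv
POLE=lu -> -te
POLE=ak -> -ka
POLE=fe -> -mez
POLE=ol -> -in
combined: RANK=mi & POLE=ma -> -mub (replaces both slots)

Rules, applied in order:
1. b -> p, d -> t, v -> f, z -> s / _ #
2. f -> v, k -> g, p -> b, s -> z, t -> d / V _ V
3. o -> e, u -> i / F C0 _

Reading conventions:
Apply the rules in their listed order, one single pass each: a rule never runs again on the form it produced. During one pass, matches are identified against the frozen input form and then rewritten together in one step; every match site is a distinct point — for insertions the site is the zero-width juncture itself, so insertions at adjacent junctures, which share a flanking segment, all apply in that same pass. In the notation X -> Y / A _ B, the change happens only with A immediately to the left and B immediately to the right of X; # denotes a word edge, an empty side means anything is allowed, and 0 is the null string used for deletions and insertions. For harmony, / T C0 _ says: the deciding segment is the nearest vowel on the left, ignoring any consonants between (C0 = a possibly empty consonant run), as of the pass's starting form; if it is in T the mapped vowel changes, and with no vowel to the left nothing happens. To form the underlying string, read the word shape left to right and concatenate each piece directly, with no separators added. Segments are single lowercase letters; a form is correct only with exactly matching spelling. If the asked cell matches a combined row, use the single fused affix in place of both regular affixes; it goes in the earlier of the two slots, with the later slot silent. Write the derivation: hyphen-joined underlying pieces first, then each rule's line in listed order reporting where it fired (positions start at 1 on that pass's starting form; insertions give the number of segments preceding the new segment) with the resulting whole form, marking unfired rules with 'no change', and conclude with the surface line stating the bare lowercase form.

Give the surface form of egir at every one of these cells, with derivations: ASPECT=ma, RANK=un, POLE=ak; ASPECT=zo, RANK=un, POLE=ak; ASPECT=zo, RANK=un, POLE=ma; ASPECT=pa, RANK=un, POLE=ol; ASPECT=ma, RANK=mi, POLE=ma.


cell ASPECT=ma, RANK=un, POLE=ak:
underlying: egir-na-ka-az
1. b -> p, d -> t, v -> f, z -> s / _ #: fires at position(s) 10: egirnakaas
2. f -> v, k -> g, p -> b, s -> z, t -> d / V _ V: fires at position(s) 7: egirnagaas
3. o -> e, u -> i / F C0 _: no change
surface: egirnagaas

cell ASPECT=zo, RANK=un, POLE=ak:
underlying: egir-na-ka-mo
1. b -> p, d -> t, v -> f, z -> s / _ #: no change
2. f -> v, k -> g, p -> b, s -> z, t -> d / V _ V: fires at position(s) 7: egirnagamo
3. o -> e, u -> i / F C0 _: no change
surface: egirnagamo

cell ASPECT=zo, RANK=un, POLE=ma:
underlying: egir-na-ziv-mo
1. b -> p, d -> t, v -> f, z -> s / _ #: no change
2. f -> v, k -> g, p -> b, s -> z, t -> d / V _ V: no change
3. o -> e, u -> i / F C0 _: fires at position(s) 11: egirnazivme
surface: egirnazivme

cell ASPECT=pa, RANK=un, POLE=ol:
underlying: egir-na-in-giv
1. b -> p, d -> t, v -> f, z -> s / _ #: fires at position(s) 11: egirnaingif
2. f -> v, k -> g, p -> b, s -> z, t -> d / V _ V: no change
3. o -> e, u -> i / F C0 _: no change
surface: egirnaingif

cell ASPECT=ma, RANK=mi, POLE=ma:
underlying: egir-mub-az
1. b -> p, d -> t, v -> f, z -> s / _ #: fires at position(s) 9: egirmubas
2. f -> v, k -> g, p -> b, s -> z, t -> d / V _ V: no change
3. o -> e, u -> i / F C0 _: fires at position(s) 6: egirmibas
surface: egirmibas


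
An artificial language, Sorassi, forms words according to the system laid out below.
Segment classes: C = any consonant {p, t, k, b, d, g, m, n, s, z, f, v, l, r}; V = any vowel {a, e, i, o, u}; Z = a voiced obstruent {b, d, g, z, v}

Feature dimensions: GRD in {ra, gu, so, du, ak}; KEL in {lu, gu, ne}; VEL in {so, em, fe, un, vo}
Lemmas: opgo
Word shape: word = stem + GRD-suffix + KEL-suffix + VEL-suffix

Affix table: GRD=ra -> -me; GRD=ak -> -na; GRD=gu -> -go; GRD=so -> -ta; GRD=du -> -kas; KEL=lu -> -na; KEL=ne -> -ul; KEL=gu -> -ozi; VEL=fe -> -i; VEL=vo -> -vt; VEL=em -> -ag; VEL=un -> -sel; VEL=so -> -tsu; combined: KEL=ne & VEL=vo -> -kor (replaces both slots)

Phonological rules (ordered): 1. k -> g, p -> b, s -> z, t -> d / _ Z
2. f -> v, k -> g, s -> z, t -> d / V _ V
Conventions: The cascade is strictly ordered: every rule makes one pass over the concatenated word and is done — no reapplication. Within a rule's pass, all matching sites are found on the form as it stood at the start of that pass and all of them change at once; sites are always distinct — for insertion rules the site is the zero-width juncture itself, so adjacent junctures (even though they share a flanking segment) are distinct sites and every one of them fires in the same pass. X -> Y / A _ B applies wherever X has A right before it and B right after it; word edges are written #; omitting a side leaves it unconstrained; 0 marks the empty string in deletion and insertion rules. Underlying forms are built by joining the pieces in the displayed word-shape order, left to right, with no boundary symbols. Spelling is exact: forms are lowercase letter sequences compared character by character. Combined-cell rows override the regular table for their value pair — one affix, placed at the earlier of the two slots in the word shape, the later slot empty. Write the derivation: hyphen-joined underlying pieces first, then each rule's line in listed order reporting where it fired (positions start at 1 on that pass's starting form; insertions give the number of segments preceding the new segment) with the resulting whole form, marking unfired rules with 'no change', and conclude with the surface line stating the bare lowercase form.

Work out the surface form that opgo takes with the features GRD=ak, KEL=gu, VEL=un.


underlying: opgo-na-ozi-sel
1. k -> g, p -> b, s -> z, t -> d / _ Z: fires at position(s) 2: obgonaozisel
2. f -> v, k -> g, s -> z, t -> d / V _ V: fires at position(s) 10: obgonaozizel
surface: obgonaozizel


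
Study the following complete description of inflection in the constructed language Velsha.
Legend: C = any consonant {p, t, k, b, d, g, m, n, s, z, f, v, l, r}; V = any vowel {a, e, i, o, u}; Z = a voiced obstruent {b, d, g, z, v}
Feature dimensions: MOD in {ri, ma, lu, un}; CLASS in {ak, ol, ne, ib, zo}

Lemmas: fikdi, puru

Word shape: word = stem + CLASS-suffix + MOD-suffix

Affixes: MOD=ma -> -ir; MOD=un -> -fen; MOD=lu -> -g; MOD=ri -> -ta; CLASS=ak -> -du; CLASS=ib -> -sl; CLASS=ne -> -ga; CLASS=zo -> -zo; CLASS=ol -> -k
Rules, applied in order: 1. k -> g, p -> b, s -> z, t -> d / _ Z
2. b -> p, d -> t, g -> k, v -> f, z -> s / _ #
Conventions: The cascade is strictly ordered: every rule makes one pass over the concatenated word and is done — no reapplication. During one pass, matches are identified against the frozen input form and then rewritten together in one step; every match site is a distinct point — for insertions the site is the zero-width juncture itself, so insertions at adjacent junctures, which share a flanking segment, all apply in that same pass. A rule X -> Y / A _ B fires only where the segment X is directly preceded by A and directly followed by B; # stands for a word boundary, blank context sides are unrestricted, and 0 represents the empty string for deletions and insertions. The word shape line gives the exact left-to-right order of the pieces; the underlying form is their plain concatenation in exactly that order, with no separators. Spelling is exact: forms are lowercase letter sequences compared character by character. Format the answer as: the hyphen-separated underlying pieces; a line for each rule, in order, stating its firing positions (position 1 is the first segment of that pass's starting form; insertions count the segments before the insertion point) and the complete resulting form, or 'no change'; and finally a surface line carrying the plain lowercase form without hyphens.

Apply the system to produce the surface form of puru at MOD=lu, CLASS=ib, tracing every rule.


underlying: puru-sl-g
1. k -> g, p -> b, s -> z, t -> d / _ Z: no change
2. b -> p, d -> t, g -> k, v -> f, z -> s / _ #: fires at position(s) 7: puruslk
surface: puruslk


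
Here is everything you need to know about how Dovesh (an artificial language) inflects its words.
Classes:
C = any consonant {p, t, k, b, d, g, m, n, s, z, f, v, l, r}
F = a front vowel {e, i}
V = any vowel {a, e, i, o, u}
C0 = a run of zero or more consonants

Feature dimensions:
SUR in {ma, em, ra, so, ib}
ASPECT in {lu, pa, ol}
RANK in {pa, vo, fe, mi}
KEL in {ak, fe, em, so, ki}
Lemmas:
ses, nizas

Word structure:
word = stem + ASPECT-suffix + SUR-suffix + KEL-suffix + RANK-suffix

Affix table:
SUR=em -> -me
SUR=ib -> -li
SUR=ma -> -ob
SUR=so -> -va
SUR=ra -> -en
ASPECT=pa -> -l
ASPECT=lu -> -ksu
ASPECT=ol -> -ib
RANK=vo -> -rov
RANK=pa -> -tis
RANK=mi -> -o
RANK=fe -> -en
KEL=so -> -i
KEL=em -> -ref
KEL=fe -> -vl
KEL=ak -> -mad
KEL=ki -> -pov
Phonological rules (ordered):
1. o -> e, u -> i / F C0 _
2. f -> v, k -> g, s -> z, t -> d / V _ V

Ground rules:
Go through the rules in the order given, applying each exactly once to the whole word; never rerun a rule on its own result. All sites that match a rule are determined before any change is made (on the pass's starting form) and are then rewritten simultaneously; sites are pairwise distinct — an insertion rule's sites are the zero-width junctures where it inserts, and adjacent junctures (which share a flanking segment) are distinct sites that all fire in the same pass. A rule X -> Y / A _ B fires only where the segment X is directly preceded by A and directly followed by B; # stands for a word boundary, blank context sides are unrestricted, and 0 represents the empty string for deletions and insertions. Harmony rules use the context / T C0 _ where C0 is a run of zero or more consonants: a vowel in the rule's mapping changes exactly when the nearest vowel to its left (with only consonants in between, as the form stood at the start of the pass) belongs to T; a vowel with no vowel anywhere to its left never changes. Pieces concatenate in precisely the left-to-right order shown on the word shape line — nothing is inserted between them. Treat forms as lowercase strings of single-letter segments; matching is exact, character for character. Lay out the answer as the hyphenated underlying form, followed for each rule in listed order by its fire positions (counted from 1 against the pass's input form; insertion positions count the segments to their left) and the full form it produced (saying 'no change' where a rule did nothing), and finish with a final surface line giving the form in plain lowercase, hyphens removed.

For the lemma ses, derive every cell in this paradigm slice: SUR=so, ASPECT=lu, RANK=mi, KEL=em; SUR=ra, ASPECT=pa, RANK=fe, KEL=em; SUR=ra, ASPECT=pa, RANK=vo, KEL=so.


cell SUR=so, ASPECT=lu, RANK=mi, KEL=em:
underlying: ses-ksu-va-ref-o
1. o -> e, u -> i / F C0 _: fires at position(s) 6, 12: sesksivarefe
2. f -> v, k -> g, s -> z, t -> d / V _ V: fires at position(s) 11: sesksivareve
surface: sesksivareve

cell SUR=ra, ASPECT=pa, RANK=fe, KEL=em:
underlying: ses-l-en-ref-en
1. o -> e, u -> i / F C0 _: no change
2. f -> v, k -> g, s -> z, t -> d / V _ V: fires at position(s) 9: seslenreven
surface: seslenreven

cell SUR=ra, ASPECT=pa, RANK=vo, KEL=so:
underlying: ses-l-en-i-rov
1. o -> e, u -> i / F C0 _: fires at position(s) 9: seslenirev
2. f -> v, k -> g, s -> z, t -> d / V _ V: no change
surface: seslenirev


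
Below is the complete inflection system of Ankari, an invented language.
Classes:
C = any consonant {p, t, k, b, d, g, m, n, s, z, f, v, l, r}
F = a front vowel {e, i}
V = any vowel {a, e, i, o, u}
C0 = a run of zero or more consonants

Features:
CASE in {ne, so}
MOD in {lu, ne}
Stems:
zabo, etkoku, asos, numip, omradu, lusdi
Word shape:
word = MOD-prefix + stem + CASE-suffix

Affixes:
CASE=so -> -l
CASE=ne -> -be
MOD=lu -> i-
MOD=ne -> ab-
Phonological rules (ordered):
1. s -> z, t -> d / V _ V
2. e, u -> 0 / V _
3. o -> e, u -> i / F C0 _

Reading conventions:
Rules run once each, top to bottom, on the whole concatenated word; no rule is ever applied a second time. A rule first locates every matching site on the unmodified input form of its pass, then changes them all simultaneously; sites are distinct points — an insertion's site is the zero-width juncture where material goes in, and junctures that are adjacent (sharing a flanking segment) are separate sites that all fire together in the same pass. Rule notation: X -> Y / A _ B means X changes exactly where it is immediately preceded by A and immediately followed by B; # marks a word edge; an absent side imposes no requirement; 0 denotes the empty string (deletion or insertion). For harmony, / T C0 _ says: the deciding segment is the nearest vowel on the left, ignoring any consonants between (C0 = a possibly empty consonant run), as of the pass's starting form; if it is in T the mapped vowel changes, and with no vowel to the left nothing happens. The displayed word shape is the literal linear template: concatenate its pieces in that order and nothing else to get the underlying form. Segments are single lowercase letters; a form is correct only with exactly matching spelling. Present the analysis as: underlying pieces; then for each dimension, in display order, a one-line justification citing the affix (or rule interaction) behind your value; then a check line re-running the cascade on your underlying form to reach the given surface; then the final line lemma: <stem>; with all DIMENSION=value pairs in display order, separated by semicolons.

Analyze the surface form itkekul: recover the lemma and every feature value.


underlying: i-etkoku-l
CASE=so - signalled by the affix -l
MOD=lu - signalled by the affix i-
check: ietkokul -> ietkokul -> itkokul -> itkekul
lemma: etkoku; CASE=so; MOD=lu


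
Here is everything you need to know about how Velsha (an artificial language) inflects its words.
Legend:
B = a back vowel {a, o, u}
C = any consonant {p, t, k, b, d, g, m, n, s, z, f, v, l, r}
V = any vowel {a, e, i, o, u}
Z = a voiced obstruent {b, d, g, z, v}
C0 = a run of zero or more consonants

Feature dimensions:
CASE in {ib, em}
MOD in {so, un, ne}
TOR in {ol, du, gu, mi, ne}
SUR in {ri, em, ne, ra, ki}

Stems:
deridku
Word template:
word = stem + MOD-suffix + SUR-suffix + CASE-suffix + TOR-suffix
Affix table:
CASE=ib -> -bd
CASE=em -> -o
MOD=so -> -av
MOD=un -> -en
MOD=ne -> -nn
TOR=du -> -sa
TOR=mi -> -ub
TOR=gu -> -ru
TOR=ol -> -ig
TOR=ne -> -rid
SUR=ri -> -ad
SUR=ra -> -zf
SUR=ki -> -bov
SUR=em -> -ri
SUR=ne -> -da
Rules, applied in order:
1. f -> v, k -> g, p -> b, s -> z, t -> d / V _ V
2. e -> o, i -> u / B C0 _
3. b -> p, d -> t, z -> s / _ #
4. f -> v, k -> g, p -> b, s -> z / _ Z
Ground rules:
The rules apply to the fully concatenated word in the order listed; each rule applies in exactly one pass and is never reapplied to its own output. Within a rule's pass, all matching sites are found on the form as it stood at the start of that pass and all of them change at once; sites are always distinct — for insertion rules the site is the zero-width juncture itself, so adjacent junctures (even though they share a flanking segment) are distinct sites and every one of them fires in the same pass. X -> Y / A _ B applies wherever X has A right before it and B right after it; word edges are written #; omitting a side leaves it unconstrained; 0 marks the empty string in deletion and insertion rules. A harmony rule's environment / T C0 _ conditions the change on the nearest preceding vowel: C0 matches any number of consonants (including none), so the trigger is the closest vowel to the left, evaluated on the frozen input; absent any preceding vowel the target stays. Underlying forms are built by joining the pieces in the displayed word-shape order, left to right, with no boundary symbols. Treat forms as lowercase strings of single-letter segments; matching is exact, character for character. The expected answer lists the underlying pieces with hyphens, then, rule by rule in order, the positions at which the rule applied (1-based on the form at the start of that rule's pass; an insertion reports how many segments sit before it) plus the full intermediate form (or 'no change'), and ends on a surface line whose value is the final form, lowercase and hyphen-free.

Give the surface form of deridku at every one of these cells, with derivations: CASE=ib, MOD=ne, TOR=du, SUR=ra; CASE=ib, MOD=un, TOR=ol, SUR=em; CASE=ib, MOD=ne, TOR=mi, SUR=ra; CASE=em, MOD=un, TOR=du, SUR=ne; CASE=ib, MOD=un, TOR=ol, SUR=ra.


cell CASE=ib, MOD=ne, TOR=du, SUR=ra:
underlying: deridku-nn-zf-bd-sa
1. f -> v, k -> g, p -> b, s -> z, t -> d / V _ V: no change
2. e -> o, i -> u / B C0 _: no change
3. b -> p, d -> t, z -> s / _ #: no change
4. f -> v, k -> g, p -> b, s -> z / _ Z: fires at position(s) 11: deridkunnzvbdsa
surface: deridkunnzvbdsa

cell CASE=ib, MOD=un, TOR=ol, SUR=em:
underlying: deridku-en-ri-bd-ig
1. f -> v, k -> g, p -> b, s -> z, t -> d / V _ V: no change
2. e -> o, i -> u / B C0 _: fires at position(s) 8: deridkuonribdig
3. b -> p, d -> t, z -> s / _ #: no change
4. f -> v, k -> g, p -> b, s -> z / _ Z: no change
surface: deridkuonribdig

cell CASE=ib, MOD=ne, TOR=mi, SUR=ra:
underlying: deridku-nn-zf-bd-ub
1. f -> v, k -> g, p -> b, s -> z, t -> d / V _ V: no change
2. e -> o, i -> u / B C0 _: no change
3. b -> p, d -> t, z -> s / _ #: fires at position(s) 15: deridkunnzfbdup
4. f -> v, k -> g, p -> b, s -> z / _ Z: fires at position(s) 11: deridkunnzvbdup
surface: deridkunnzvbdup

cell CASE=em, MOD=un, TOR=du, SUR=ne:
underlying: deridku-en-da-o-sa
1. f -> v, k -> g, p -> b, s -> z, t -> d / V _ V: fires at position(s) 13: deridkuendaoza
2. e -> o, i -> u / B C0 _: fires at position(s) 8: deridkuondaoza
3. b -> p, d -> t, z -> s / _ #: no change
4. f -> v, k -> g, p -> b, s -> z / _ Z: no change
surface: deridkuondaoza

cell CASE=ib, MOD=un, TOR=ol, SUR=ra:
underlying: deridku-en-zf-bd-ig
1. f -> v, k -> g, p -> b, s -> z, t -> d / V _ V: no change
2. e -> o, i -> u / B C0 _: fires at position(s) 8: deridkuonzfbdig
3. b -> p, d -> t, z -> s / _ #: no change
4. f -> v, k -> g, p -> b, s -> z / _ Z: fires at position(s) 11: deridkuonzvbdig
surface: deridkuonzvbdig


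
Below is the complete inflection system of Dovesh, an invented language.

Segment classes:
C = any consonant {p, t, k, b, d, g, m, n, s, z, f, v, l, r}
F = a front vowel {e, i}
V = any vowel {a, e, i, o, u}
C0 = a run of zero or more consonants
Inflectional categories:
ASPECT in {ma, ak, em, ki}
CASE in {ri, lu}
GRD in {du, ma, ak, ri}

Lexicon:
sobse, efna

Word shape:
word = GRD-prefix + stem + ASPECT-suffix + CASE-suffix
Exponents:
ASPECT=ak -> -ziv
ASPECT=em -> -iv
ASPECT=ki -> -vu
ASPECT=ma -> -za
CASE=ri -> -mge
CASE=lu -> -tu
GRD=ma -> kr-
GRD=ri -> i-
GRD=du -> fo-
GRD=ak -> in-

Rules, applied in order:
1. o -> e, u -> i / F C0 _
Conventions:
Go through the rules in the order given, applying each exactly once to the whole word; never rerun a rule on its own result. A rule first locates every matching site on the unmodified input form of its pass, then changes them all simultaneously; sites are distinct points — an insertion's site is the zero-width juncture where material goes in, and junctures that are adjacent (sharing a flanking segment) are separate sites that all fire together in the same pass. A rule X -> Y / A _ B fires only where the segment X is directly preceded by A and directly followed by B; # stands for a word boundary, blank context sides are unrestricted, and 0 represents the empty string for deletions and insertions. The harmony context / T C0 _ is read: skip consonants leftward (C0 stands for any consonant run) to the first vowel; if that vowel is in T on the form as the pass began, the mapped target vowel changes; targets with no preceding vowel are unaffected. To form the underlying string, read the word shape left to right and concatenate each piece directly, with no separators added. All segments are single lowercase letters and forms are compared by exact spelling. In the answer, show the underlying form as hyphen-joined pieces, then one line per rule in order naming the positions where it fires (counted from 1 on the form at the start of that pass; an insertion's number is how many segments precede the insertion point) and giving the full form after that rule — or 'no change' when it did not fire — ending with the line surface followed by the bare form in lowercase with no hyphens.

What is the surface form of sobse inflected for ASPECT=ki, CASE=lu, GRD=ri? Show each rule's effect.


underlying: i-sobse-vu-tu
1. o -> e, u -> i / F C0 _: fires at position(s) 3, 8: isebsevitu
surface: isebsevitu
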